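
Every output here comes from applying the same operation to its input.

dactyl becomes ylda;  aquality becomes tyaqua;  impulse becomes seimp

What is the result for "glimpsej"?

ejglim

The pattern: move the last 2 characters to the front (rotate right by 2), then delete the last 2 characters.
"glimpsej" → "ejglim".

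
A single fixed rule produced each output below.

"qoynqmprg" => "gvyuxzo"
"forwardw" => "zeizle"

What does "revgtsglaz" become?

Rule — shift every letter 8 places forward in the alphabet (wrapping around), then delete the first 2 characters.
Starting from "revgtsglaz": after the first operation, "zmdobaotih"; after the second, "dobaotih".

dobaotih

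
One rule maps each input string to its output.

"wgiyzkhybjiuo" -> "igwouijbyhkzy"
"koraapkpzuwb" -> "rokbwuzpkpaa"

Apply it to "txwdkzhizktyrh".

The rule is to reverse the string, then move the last 3 characters to the front (rotate right by 3).
"txwdkzhizktyrh" → "hrytkzihzkdwxt" → "wxthrytkzihzkd".

wxthrytkzihzkd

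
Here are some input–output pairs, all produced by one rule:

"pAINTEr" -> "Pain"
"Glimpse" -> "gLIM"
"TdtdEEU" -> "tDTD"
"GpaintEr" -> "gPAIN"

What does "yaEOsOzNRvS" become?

YAeoSoZn

Rule — delete the last 3 characters, then flip the case of every letter.
"yaEOsOzNRvS" → "yaEOsOzN" → "YAeoSoZn".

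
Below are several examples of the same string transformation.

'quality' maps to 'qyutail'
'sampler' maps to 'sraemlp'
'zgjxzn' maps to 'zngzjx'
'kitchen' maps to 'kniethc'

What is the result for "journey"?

Rule — take characters alternately from the front and the back (1st, last, 2nd, 2nd-last, ...).
On "journey" that produces "jyoeunr".

jyoeunr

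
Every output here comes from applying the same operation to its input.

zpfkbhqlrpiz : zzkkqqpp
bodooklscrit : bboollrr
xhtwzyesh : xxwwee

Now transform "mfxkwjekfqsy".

What's happening: keep one character in every 3, starting at position 1 (positions 1st, 4th, 7th, ...), then double every character.
Working it through for "mfxkwjekfqsy": intermediate "mkeq", final "mmkkeeqq".
(Check on "zpfkbhqlrpiz": → "zkqp" → "zzkkqqpp" ✓)

mmkkeeqq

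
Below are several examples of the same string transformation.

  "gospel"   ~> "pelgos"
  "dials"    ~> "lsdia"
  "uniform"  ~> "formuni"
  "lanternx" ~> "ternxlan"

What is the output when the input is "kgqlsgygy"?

Each output is the input with this applied: move the first 3 characters to the end (rotate left by 3).
"kgqlsgygy" → "lsgygykgq".

lsgygykgq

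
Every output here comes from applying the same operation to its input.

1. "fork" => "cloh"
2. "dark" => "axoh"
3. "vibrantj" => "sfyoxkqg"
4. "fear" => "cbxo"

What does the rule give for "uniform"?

rkfcloj

What's happening: shift every letter 3 places backward in the alphabet (wrapping around).
"uniform" → "rkfcloj".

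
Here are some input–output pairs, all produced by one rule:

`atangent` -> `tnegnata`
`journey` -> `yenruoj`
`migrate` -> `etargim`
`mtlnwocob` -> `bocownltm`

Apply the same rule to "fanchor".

rohcnaf

In each case the input is transformed by: reverse the string.
Applying that to "fanchor" gives "rohcnaf".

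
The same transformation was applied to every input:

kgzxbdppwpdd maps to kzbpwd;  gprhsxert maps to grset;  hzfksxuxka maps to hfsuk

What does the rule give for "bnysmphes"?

In each case the input is transformed by: keep every other character starting from the first (positions 1st, 3rd, 5th, ...).
Applying that to "bnysmphes" gives "bymhs".

bymhs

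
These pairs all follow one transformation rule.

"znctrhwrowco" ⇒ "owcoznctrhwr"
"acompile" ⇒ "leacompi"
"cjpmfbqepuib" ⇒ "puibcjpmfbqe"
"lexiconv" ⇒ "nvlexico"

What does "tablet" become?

ttable

Each output is the input with this applied: swap the front and back halves of the string, then move the first 2 characters to the end (rotate left by 2).
Applying both steps to "tablet": "lettab", then "ttable".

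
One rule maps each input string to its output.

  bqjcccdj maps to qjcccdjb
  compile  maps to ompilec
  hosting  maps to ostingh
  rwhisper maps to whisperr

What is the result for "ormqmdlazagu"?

rmqmdlazaguo

In each case the input is transformed by: move the first character to the end.
Doing the same to "ormqmdlazagu": "rmqmdlazaguo".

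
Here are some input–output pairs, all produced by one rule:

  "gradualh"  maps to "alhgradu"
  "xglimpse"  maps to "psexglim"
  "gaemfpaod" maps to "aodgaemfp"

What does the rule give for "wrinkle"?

klewrin

In each case the input is transformed by: move the last 3 characters to the front (rotate right by 3).
Doing the same to "wrinkle": "klewrin".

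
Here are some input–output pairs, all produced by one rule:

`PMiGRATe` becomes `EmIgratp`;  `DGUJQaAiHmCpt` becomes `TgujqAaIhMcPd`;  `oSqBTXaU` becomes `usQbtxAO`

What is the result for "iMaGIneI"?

The rule is to swap the first and last characters, then flip the case of every letter.
"iMaGIneI" → "IMaGInei" → "imAgiNEI".

imAgiNEI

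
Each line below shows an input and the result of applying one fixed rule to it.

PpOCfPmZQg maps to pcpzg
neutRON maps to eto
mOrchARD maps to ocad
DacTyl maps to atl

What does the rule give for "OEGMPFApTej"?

emfpe

The rule is to keep every other character starting from the second (positions 2nd, 4th, 6th, ...), then convert every letter to lowercase.
For "OEGMPFApTej", step one produces "EMFpe"; step two turns that into "emfpe".
(Check on "neutRON": → "etO" → "eto" ✓)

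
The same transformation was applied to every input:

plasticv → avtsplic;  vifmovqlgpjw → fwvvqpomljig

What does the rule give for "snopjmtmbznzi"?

bzztsponnmmji

The rule is to sort the characters into reverse alphabetical order, then move the last character to the front.
On "snopjmtmbznzi": the first step gives "zztsponnmmjib", and the second then gives "bzztsponnmmji".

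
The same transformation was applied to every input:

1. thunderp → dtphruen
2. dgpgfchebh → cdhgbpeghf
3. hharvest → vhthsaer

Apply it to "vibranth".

The transformation: take characters alternately from the front and the back (1st, last, 2nd, 2nd-last, ...), then move the last character to the front.
On "vibranth": the first step gives "vhitbnra", and the second then gives "avhitbnr".

avhitbnr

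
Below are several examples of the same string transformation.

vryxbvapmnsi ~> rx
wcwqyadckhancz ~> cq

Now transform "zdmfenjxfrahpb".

The pattern: keep every other character starting from the second (positions 2nd, 4th, 6th, ...), then keep only the first 2 characters.
For "zdmfenjxfrahpb", step one produces "dfnxrhb"; step two turns that into "df".

df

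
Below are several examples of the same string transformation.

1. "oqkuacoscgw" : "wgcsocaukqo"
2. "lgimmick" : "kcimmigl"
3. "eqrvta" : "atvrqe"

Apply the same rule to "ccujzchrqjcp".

In each case the input is transformed by: reverse the string.
"ccujzchrqjcp" → "pcjqrhczjucc".

pcjqrhczjucc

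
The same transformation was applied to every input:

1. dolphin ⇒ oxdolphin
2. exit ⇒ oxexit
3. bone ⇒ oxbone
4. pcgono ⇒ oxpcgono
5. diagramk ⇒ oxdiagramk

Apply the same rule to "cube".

The transformation: prepend "ox".
So "cube" becomes "oxcube".

oxcube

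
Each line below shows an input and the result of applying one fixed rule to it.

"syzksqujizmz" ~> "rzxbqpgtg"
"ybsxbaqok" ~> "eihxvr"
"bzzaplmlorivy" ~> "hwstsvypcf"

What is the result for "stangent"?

Each output is the input with this applied: delete the first 3 characters, then shift every letter 7 places forward in the alphabet (wrapping around).
Working it through for "stangent": intermediate "ngent", final "unlua".

unlua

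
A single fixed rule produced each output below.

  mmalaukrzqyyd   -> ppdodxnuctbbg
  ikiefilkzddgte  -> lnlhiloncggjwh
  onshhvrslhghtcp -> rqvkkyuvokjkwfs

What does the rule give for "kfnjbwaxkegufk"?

niqmezdanhjxin

What's happening: shift every letter 3 places forward in the alphabet (wrapping around).
Applying that to "kfnjbwaxkegufk" gives "niqmezdanhjxin".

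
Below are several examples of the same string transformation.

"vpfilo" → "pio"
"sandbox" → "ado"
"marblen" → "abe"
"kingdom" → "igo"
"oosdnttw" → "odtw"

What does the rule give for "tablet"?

alt

The pattern: keep every other character starting from the second (positions 2nd, 4th, 6th, ...).
On "tablet" that produces "alt".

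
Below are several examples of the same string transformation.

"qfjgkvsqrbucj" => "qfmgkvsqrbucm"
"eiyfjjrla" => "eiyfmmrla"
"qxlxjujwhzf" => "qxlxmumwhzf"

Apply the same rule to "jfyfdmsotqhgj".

mfyfdmsotqhgm

In each case the input is transformed by: replace every "j" with "m".
"jfyfdmsotqhgj" → "mfyfdmsotqhgm".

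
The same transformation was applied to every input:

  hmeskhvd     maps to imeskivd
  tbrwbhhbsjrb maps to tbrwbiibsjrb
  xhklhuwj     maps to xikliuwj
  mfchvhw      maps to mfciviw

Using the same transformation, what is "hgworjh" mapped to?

igworji

The pattern: replace every "h" with "i".
Doing the same to "hgworjh": "igworji".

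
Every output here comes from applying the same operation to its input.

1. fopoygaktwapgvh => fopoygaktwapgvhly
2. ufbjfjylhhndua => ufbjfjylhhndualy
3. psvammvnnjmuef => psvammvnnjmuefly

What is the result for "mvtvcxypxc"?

The rule is to append "ly".
On "mvtvcxypxc" that produces "mvtvcxypxcly".

mvtvcxypxcly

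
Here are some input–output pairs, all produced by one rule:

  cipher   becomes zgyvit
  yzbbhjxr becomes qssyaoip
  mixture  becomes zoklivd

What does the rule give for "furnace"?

liertvw

What's happening: move the first character to the end, then shift every letter 9 places backward in the alphabet (wrapping around).
Working it through for "furnace": intermediate "urnacef", final "liertvw".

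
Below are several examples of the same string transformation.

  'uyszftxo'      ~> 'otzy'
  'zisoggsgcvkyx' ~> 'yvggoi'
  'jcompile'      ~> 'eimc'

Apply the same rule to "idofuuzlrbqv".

vblufd

Rule — keep every other character starting from the second (positions 2nd, 4th, 6th, ...), then reverse the string.
For "idofuuzlrbqv", step one produces "dfulbv"; step two turns that into "vblufd".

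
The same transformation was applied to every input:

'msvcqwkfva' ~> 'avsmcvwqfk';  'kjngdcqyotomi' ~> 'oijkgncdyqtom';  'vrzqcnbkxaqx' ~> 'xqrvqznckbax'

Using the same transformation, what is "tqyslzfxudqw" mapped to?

Looking at the pairs, the operation is to swap each adjacent pair of characters (1↔2, 3↔4, ...), then move the last 2 characters to the front (rotate right by 2).
Starting from "tqyslzfxudqw": after the first operation, "qtsyzlxfduwq"; after the second, "wqqtsyzlxfdu".

wqqtsyzlxfdu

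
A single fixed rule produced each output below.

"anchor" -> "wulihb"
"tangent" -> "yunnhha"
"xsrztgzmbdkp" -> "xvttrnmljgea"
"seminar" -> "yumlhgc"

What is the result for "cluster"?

ywonmlf

The pattern: shift every letter 6 places backward in the alphabet (wrapping around), then sort the characters into reverse alphabetical order.
"cluster" → "wfomnyl" → "ywonmlf".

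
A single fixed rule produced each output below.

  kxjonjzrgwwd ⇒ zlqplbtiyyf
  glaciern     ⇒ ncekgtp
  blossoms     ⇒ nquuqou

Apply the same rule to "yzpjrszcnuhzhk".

brltubepwjbjm

Rule — shift every letter 2 places forward in the alphabet (wrapping around), then delete the first character.
Starting from "yzpjrszcnuhzhk": after the first operation, "abrltubepwjbjm"; after the second, "brltubepwjbjm".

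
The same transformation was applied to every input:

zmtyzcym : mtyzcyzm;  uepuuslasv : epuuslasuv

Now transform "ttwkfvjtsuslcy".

twkfvjtsuslcty

What's happening: swap the first and last characters, then move the first character to the end.
On "ttwkfvjtsuslcy": the first step gives "ytwkfvjtsuslct", and the second then gives "twkfvjtsuslcty".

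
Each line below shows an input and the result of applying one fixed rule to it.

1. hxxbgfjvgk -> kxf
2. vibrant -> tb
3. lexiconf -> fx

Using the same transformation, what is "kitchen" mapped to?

nt

What's happening: move the last 3 characters to the front (rotate right by 3), then keep one character in every 3, starting at position 3 (positions 3rd, 6th, 9th, ...).
For "kitchen", step one produces "henkitc"; step two turns that into "nt".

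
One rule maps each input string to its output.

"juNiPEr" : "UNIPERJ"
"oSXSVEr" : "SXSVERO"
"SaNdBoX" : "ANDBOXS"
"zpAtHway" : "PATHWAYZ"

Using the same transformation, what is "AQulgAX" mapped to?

What's happening: move the first character to the end, then convert every letter to uppercase.
Applying both steps to "AQulgAX": "QulgAXA", then "QULGAXA".

QULGAXA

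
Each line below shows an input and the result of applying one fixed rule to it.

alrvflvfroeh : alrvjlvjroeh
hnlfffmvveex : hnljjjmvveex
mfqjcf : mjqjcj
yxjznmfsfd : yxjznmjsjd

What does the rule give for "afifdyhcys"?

What's happening: replace every "f" with "j".
On "afifdyhcys" that produces "ajijdyhcys".

ajijdyhcys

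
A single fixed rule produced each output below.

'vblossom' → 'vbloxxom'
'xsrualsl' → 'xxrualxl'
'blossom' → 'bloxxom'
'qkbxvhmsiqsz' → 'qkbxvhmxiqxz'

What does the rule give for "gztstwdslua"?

The rule is to replace every "s" with "x".
"gztstwdslua" → "gztxtwdxlua".

gztxtwdxlua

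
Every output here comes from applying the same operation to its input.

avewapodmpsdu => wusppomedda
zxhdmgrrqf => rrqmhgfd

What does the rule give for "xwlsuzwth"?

zwutslh

The transformation: delete the first 2 characters, then sort the characters into reverse alphabetical order.
Working it through for "xwlsuzwth": intermediate "lsuzwth", final "zwutslh".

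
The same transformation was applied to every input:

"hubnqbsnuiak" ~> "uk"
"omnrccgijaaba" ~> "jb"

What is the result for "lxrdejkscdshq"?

Each output is the input with this applied: keep one character in every 3, starting at position 3 (positions 3rd, 6th, 9th, ...), then delete the first 2 characters.
Starting from "lxrdejkscdshq": after the first operation, "rjch"; after the second, "ch".

ch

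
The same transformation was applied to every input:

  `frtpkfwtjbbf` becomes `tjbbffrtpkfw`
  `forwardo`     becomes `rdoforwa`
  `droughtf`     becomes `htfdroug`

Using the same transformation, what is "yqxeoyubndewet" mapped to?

Looking at the pairs, the operation is to swap the front and back halves of the string, then move the first character to the end.
On "yqxeoyubndewet": the first step gives "bndewetyqxeoyu", and the second then gives "ndewetyqxeoyub".

ndewetyqxeoyub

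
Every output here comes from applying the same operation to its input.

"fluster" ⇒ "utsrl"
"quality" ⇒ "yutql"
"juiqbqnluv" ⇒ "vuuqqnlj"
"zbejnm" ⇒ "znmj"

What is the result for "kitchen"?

tnkih

Rule — sort the characters into reverse alphabetical order, then delete the last 2 characters.
Starting from "kitchen": after the first operation, "tnkihec"; after the second, "tnkih".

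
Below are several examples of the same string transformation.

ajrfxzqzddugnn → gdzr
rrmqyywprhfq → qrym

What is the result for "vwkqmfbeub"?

Looking at the pairs, the operation is to keep one character in every 3, starting at position 3 (positions 3rd, 6th, 9th, ...), then reverse the string.
For "vwkqmfbeub", step one produces "kfu"; step two turns that into "ufk".

ufk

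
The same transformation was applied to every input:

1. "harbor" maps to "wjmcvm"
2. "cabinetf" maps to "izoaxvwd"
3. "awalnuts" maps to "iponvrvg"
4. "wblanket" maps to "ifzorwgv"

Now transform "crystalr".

The pattern: shift every letter 5 places backward in the alphabet (wrapping around), then swap the front and back halves of the string.
On "crystalr": the first step gives "xmtnovgm", and the second then gives "ovgmxmtn".

ovgmxmtn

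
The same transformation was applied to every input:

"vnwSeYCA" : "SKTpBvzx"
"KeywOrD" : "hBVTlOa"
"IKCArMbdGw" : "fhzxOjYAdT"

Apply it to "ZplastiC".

What's happening: shift every letter 3 places backward in the alphabet (wrapping around), then flip the case of every letter.
Applying both steps to "ZplastiC": "WmixpqfZ", then "wMIXPQFz".
(Check on "KeywOrD": → "HbvtLoA" → "hBVTlOa" ✓)

wMIXPQFz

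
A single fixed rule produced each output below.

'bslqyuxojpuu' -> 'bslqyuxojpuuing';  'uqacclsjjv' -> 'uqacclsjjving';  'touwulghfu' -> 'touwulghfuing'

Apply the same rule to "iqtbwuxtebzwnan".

In each case the input is transformed by: append "ing".
Doing the same to "iqtbwuxtebzwnan": "iqtbwuxtebzwnaning".

iqtbwuxtebzwnaning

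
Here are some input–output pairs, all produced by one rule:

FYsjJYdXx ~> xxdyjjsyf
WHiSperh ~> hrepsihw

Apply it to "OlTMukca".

ackumtlo

The transformation: reverse the string, then convert every letter to lowercase.
Applying that to "OlTMukca" gives "ackumtlo".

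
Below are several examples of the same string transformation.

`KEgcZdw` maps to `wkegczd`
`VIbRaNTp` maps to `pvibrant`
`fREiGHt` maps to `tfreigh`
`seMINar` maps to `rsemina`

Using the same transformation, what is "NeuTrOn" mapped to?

The pattern: move the last character to the front, then convert every letter to lowercase.
For "NeuTrOn", step one produces "nNeuTrO"; step two turns that into "nneutro".

nneutro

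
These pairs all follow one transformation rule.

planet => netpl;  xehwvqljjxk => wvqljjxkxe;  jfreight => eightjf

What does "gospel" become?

The rule is to move the first 2 characters to the end (rotate left by 2), then delete the first character.
Starting from "gospel": after the first operation, "spelgo"; after the second, "pelgo".

pelgo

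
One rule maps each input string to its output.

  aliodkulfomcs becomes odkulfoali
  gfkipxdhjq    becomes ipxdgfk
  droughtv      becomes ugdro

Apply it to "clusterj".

stclu

Looking at the pairs, the operation is to delete the last 3 characters, then move the first 3 characters to the end (rotate left by 3).
"clusterj" → "clust" → "stclu".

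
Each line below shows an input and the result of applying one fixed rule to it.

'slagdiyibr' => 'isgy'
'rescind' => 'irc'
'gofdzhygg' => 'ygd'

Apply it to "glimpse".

pgm

In each case the input is transformed by: move the last 3 characters to the front (rotate right by 3), then keep one character in every 3, starting at position 1 (positions 1st, 4th, 7th, ...).
For "glimpse", step one produces "pseglim"; step two turns that into "pgm".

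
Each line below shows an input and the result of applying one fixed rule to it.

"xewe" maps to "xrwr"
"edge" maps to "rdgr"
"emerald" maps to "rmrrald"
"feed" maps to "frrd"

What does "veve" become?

Each output is the input with this applied: replace every "e" with "r".
On "veve" that produces "vrvr".

vrvr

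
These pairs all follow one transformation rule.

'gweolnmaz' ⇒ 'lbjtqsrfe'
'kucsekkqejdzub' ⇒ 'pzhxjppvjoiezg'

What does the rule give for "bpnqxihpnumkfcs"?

gusvcnmuszrpkhx

The transformation: shift every letter 5 places forward in the alphabet (wrapping around).
"bpnqxihpnumkfcs" → "gusvcnmuszrpkhx".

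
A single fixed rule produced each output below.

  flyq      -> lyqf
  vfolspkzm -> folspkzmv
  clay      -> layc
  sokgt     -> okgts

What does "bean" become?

eanb

The rule is to move the first character to the end.
Doing the same to "bean": "eanb".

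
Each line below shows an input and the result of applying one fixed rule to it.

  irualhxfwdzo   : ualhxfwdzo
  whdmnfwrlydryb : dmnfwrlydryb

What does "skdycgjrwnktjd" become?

The pattern: delete the first 2 characters.
So "skdycgjrwnktjd" becomes "dycgjrwnktjd".

dycgjrwnktjd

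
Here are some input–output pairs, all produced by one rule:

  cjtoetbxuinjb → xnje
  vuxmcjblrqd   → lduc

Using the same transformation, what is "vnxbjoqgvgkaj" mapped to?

gknj

Rule — keep one character in every 3, starting at position 2 (positions 2nd, 5th, 8th, ...), then move the last 2 characters to the front (rotate right by 2).
On "vnxbjoqgvgkaj": the first step gives "njgk", and the second then gives "gknj".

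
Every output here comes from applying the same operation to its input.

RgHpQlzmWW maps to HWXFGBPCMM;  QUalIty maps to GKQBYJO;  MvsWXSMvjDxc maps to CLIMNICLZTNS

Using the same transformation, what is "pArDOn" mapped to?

FQHTED

Looking at the pairs, the operation is to shift every letter 10 places backward in the alphabet (wrapping around), then convert every letter to uppercase.
On "pArDOn": the first step gives "fQhTEd", and the second then gives "FQHTED".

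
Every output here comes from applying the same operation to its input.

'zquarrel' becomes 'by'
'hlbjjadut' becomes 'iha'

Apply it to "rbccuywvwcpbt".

What's happening: keep one character in every 3, starting at position 3 (positions 3rd, 6th, 9th, ...), then shift every letter 7 places forward in the alphabet (wrapping around).
Starting from "rbccuywvwcpbt": after the first operation, "cywb"; after the second, "jfdi".

jfdi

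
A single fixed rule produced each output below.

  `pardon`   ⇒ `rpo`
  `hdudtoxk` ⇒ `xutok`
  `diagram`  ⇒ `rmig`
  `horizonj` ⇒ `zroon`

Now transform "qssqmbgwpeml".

Each output is the input with this applied: sort the characters into reverse alphabetical order, then delete the last 3 characters.
On "qssqmbgwpeml": the first step gives "wssqqpmmlgeb", and the second then gives "wssqqpmml".

wssqqpmml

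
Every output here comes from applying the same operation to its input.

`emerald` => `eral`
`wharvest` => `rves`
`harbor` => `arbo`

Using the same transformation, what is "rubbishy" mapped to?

bish

The transformation: move the last character to the front, then keep only the last 4 characters.
Working it through for "rubbishy": intermediate "yrubbish", final "bish".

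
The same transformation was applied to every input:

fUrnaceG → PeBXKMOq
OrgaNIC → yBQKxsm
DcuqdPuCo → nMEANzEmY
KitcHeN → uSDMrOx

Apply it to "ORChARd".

Looking at the pairs, the operation is to flip the case of every letter, then shift every letter 10 places forward in the alphabet (wrapping around).
For "ORChARd", step one produces "orcHarD"; step two turns that into "ybmRkbN".

ybmRkbN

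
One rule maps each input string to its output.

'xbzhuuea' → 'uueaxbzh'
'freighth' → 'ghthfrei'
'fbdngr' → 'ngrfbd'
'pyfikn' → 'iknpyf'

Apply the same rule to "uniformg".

The rule is to swap the front and back halves of the string.
On "uniformg" that produces "ormgunif".

ormgunif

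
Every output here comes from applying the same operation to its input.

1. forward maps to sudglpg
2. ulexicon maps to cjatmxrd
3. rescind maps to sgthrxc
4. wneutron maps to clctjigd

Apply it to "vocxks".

Looking at the pairs, the operation is to move the last character to the front, then shift every letter 11 places backward in the alphabet (wrapping around).
Applying both steps to "vocxks": "svocxk", then "hkdrmz".

hkdrmz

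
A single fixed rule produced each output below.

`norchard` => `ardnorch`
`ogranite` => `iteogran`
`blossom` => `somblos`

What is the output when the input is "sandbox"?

The transformation: move the last 3 characters to the front (rotate right by 3).
For "sandbox" the result is "boxsand".

boxsand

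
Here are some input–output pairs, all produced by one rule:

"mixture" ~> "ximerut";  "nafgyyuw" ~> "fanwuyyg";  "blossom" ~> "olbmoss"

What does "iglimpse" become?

lgiespmi

In each case the input is transformed by: reverse the string, then move the last 3 characters to the front (rotate right by 3).
For "iglimpse", step one produces "espmilgi"; step two turns that into "lgiespmi".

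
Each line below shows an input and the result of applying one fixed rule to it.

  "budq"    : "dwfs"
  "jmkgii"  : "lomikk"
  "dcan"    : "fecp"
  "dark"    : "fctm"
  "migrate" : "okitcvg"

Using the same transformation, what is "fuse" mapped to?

Looking at the pairs, the operation is to shift every letter 2 places forward in the alphabet (wrapping around).
For "fuse" the result is "hwug".

hwug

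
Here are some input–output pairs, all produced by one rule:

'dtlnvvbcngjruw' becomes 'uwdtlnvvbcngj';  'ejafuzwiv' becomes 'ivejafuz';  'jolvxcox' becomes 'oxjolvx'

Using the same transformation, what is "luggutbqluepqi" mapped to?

The pattern: move the last 3 characters to the front (rotate right by 3), then delete the first character.
Working it through for "luggutbqluepqi": intermediate "pqiluggutbqlue", final "qiluggutbqlue".

qiluggutbqlue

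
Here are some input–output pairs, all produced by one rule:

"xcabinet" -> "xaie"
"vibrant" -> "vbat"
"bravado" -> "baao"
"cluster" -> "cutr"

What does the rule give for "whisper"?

wipr

The pattern: keep every other character starting from the first (positions 1st, 3rd, 5th, ...).
On "whisper" that produces "wipr".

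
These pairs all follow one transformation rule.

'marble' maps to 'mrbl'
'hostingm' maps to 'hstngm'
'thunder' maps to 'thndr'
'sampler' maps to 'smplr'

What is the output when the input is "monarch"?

mnrch

What's happening: remove every vowel.
So "monarch" becomes "mnrch".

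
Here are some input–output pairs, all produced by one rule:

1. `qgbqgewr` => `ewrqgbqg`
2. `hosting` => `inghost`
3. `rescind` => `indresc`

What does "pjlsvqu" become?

vqupjls

In each case the input is transformed by: move the last 3 characters to the front (rotate right by 3).
For "pjlsvqu" the result is "vqupjls".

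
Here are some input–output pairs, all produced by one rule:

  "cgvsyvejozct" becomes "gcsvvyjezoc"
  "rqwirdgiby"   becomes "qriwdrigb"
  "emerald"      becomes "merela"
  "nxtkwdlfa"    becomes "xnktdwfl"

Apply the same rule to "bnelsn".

The pattern: delete the last character, then swap each adjacent pair of characters (1↔2, 3↔4, ...).
On "bnelsn": the first step gives "bnels", and the second then gives "nbles".

nbles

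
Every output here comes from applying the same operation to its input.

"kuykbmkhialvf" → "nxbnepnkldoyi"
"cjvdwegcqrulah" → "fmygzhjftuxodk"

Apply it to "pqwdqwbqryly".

stzgtzetubob

The pattern: shift every letter 3 places forward in the alphabet (wrapping around).
So "pqwdqwbqryly" becomes "stzgtzetubob".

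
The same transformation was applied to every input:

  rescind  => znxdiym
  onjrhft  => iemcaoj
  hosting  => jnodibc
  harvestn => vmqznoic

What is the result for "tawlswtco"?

Looking at the pairs, the operation is to shift every letter 5 places backward in the alphabet (wrapping around), then move the first character to the end.
Starting from "tawlswtco": after the first operation, "ovrgnroxj"; after the second, "vrgnroxjo".

vrgnroxjo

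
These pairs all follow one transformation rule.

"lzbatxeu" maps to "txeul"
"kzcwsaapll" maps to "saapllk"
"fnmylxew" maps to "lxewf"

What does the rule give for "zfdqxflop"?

xflopz

Rule — move the first character to the end, then delete the first 3 characters.
So "zfdqxflop" becomes "xflopz".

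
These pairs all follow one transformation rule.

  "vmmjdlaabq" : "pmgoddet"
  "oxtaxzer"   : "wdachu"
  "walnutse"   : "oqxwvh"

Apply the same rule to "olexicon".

What's happening: delete the first 2 characters, then shift every letter 3 places forward in the alphabet (wrapping around).
Starting from "olexicon": after the first operation, "exicon"; after the second, "halfrq".
(Check on "vmmjdlaabq": → "mjdlaabq" → "pmgoddet" ✓)

halfrq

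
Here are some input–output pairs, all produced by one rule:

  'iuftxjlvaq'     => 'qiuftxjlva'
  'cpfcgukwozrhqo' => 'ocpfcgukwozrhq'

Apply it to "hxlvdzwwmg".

Each output is the input with this applied: move the last character to the front.
For "hxlvdzwwmg" the result is "ghxlvdzwwm".

ghxlvdzwwm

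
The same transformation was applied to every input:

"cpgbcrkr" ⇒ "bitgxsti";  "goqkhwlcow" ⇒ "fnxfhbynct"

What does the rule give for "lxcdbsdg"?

uxcotusj

In each case the input is transformed by: move the last 2 characters to the front (rotate right by 2), then shift every letter 9 places backward in the alphabet (wrapping around).
Applying that to "lxcdbsdg" gives "uxcotusj".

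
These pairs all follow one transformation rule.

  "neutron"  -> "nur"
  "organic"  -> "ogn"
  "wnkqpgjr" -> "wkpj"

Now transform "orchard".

oca

Rule — move the last character to the front, then keep every other character starting from the second (positions 2nd, 4th, 6th, ...).
"orchard" → "dorchar" → "oca".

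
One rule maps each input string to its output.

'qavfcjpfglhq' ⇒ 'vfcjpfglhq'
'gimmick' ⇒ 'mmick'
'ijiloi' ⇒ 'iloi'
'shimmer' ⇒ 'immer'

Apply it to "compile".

mpile

Looking at the pairs, the operation is to delete the first 2 characters.
Doing the same to "compile": "mpile".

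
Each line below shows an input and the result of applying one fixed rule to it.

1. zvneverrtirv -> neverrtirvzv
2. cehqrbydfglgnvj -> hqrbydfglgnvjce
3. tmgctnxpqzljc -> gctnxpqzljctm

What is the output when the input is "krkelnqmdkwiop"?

kelnqmdkwiopkr

The rule is to move the first 2 characters to the end (rotate left by 2).
Doing the same to "krkelnqmdkwiop": "kelnqmdkwiopkr".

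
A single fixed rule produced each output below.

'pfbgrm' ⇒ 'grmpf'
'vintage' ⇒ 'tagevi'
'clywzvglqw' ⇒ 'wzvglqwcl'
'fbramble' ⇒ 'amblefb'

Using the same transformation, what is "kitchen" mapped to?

chenki

What's happening: move the first 3 characters to the end (rotate left by 3), then delete the last character.
On "kitchen": the first step gives "chenkit", and the second then gives "chenki".
(Check on "vintage": → "tagevin" → "tagevi" ✓)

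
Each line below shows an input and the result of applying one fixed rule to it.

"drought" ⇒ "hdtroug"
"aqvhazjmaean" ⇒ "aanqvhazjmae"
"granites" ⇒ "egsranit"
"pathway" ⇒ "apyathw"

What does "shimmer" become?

The transformation: swap the first and last characters, then move the last 2 characters to the front (rotate right by 2).
For "shimmer", step one produces "rhimmes"; step two turns that into "esrhimm".

esrhimm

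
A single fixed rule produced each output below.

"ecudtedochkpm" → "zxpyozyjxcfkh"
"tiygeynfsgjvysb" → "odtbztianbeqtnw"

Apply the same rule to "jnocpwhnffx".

Rule — shift every letter 5 places backward in the alphabet (wrapping around).
Doing the same to "jnocpwhnffx": "eijxkrciaas".

eijxkrciaas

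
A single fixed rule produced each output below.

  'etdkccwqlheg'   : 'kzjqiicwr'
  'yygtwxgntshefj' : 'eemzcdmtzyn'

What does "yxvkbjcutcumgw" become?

edbqhpiazia

Rule — shift every letter 6 places forward in the alphabet (wrapping around), then delete the last 3 characters.
Working it through for "yxvkbjcutcumgw": intermediate "edbqhpiaziasmc", final "edbqhpiazia".
(Check on "etdkccwqlheg": → "kzjqiicwrnkm" → "kzjqiicwr" ✓)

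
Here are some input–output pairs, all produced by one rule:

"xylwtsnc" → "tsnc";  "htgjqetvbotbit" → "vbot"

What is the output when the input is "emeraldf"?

aldf

The pattern: swap the front and back halves of the string, then keep only the first 4 characters.
On "emeraldf": the first step gives "aldfemer", and the second then gives "aldf".
(Check on "xylwtsnc": → "tsncxylw" → "tsnc" ✓)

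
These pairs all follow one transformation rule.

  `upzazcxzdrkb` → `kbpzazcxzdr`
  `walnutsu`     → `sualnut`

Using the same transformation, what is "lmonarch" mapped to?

chmonar

Rule — delete the first character, then move the last 2 characters to the front (rotate right by 2).
On "lmonarch" that produces "chmonar".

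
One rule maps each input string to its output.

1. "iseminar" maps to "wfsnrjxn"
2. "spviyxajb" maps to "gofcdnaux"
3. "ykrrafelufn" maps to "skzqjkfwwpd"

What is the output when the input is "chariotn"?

Looking at the pairs, the operation is to shift every letter 5 places forward in the alphabet (wrapping around), then reverse the string.
On "chariotn": the first step gives "hmfwntys", and the second then gives "sytnwfmh".

sytnwfmh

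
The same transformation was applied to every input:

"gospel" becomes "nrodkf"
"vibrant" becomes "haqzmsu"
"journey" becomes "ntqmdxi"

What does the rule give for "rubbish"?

taahrgq

Looking at the pairs, the operation is to move the first character to the end, then shift every letter 1 place backward in the alphabet (wrapping around).
Applying both steps to "rubbish": "ubbishr", then "taahrgq".
(Check on "journey": → "ourneyj" → "ntqmdxi" ✓)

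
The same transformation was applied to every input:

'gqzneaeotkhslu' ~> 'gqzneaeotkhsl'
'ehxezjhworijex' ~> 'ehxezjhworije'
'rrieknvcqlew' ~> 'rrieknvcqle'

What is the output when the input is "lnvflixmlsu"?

Each output is the input with this applied: delete the last character.
So "lnvflixmlsu" becomes "lnvflixmls".

lnvflixmls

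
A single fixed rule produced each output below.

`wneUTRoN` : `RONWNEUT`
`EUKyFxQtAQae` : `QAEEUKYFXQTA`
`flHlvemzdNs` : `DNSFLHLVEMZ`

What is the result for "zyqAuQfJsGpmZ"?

PMZZYQAUQFJSG

Each output is the input with this applied: move the last 3 characters to the front (rotate right by 3), then convert every letter to uppercase.
Starting from "zyqAuQfJsGpmZ": after the first operation, "pmZzyqAuQfJsG"; after the second, "PMZZYQAUQFJSG".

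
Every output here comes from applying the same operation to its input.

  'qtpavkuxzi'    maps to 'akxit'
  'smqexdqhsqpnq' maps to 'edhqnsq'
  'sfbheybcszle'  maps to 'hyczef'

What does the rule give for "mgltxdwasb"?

The rule is to move the first 3 characters to the end (rotate left by 3), then keep every other character starting from the first (positions 1st, 3rd, 5th, ...).
Applying both steps to "mgltxdwasb": "txdwasbmgl", then "tdabg".

tdabg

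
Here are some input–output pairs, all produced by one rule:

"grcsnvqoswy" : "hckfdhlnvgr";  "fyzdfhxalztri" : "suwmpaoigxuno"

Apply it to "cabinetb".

xctiqrpq

Looking at the pairs, the operation is to move the first 3 characters to the end (rotate left by 3), then shift every letter 11 places backward in the alphabet (wrapping around).
On "cabinetb" that produces "xctiqrpq".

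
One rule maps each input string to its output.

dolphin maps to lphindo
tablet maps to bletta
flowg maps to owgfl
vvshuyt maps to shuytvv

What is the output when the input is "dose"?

The transformation: move the first 2 characters to the end (rotate left by 2).
On "dose" that produces "sedo".

sedo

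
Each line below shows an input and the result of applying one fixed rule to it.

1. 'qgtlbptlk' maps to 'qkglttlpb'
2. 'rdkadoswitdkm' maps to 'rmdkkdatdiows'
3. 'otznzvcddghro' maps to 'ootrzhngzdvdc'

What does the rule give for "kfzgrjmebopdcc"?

Looking at the pairs, the operation is to take characters alternately from the front and the back (1st, last, 2nd, 2nd-last, ...).
For "kfzgrjmebopdcc" the result is "kcfczdgprojbme".

kcfczdgprojbme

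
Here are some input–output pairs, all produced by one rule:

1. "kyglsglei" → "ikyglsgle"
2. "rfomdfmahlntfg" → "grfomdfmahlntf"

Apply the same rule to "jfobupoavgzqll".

Looking at the pairs, the operation is to move the last character to the front.
So "jfobupoavgzqll" becomes "ljfobupoavgzql".

ljfobupoavgzql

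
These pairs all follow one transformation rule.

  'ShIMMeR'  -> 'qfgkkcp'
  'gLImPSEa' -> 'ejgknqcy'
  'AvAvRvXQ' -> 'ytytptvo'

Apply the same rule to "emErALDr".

What's happening: shift every letter 2 places backward in the alphabet (wrapping around), then convert every letter to lowercase.
On "emErALDr": the first step gives "ckCpYJBp", and the second then gives "ckcpyjbp".

ckcpyjbp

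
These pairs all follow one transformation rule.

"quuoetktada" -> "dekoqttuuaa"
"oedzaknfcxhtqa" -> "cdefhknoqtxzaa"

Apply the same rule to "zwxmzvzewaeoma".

eemmovwwxzzzaa

The transformation: sort the characters into alphabetical order, then move the first 2 characters to the end (rotate left by 2).
Applying both steps to "zwxmzvzewaeoma": "aaeemmovwwxzzz", then "eemmovwwxzzzaa".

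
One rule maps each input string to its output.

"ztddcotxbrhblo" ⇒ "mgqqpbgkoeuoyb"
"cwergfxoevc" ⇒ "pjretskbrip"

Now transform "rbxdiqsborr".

eokqvdfobee

What's happening: shift every letter 13 places forward in the alphabet (wrapping around) — i.e. ROT13.
"rbxdiqsborr" → "eokqvdfobee".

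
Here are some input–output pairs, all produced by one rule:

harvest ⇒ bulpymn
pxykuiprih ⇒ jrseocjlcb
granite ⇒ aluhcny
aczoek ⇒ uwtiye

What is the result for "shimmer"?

mbcggyl

In each case the input is transformed by: shift every letter 6 places backward in the alphabet (wrapping around).
"shimmer" → "mbcggyl".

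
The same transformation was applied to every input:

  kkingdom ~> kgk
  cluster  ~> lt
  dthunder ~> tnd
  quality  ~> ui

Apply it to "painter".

at

Rule — swap the first and last characters, then keep one character in every 3, starting at position 2 (positions 2nd, 5th, 8th, ...).
On "painter": the first step gives "raintep", and the second then gives "at".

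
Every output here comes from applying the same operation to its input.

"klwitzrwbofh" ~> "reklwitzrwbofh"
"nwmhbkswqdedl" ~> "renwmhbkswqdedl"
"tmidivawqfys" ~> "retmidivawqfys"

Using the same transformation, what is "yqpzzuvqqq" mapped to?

Looking at the pairs, the operation is to prepend "re".
On "yqpzzuvqqq" that produces "reyqpzzuvqqq".

reyqpzzuvqqq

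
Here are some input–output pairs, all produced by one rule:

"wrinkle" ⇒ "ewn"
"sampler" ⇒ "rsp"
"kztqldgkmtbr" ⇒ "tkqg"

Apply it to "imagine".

Each output is the input with this applied: keep one character in every 3, starting at position 1 (positions 1st, 4th, 7th, ...), then move the last character to the front.
Doing the same to "imagine": "eig".
(Check on "kztqldgkmtbr": → "kqgt" → "tkqg" ✓)

eig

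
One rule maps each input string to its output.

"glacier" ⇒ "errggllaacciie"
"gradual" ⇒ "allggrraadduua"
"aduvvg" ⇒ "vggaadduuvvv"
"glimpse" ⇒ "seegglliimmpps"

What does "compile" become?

leeccoommppiil

The transformation: double every character, then move the last 3 characters to the front (rotate right by 3).
Working it through for "compile": intermediate "ccoommppiillee", final "leeccoommppiil".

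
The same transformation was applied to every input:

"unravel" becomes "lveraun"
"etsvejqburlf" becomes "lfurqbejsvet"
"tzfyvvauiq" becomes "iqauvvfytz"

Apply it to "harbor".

orrbha

Each output is the input with this applied: swap each adjacent pair of characters (1↔2, 3↔4, ...), then reverse the string.
"harbor" → "ahbrro" → "orrbha".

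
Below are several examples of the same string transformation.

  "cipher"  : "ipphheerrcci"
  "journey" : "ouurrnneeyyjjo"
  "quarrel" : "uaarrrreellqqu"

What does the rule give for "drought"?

roouugghhttddr

The transformation: double every character, then move the first 3 characters to the end (rotate left by 3).
For "drought" the result is "roouugghhttddr".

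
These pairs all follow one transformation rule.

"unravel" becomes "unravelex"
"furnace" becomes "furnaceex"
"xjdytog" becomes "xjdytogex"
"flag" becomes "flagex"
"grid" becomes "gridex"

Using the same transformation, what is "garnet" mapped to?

garnetex

The rule is to append "ex".
Applying that to "garnet" gives "garnetex".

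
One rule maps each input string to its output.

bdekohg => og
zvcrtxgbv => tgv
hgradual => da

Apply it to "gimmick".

ik

The transformation: keep every other character starting from the first (positions 1st, 3rd, 5th, ...), then delete the first 2 characters.
On "gimmick": the first step gives "gmik", and the second then gives "ik".
(Check on "bdekohg": → "beog" → "og" ✓)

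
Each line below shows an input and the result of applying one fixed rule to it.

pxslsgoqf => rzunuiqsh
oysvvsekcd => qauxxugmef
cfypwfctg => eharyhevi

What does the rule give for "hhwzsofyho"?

What's happening: shift every letter 2 places forward in the alphabet (wrapping around).
"hhwzsofyho" → "jjybuqhajq".

jjybuqhajq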